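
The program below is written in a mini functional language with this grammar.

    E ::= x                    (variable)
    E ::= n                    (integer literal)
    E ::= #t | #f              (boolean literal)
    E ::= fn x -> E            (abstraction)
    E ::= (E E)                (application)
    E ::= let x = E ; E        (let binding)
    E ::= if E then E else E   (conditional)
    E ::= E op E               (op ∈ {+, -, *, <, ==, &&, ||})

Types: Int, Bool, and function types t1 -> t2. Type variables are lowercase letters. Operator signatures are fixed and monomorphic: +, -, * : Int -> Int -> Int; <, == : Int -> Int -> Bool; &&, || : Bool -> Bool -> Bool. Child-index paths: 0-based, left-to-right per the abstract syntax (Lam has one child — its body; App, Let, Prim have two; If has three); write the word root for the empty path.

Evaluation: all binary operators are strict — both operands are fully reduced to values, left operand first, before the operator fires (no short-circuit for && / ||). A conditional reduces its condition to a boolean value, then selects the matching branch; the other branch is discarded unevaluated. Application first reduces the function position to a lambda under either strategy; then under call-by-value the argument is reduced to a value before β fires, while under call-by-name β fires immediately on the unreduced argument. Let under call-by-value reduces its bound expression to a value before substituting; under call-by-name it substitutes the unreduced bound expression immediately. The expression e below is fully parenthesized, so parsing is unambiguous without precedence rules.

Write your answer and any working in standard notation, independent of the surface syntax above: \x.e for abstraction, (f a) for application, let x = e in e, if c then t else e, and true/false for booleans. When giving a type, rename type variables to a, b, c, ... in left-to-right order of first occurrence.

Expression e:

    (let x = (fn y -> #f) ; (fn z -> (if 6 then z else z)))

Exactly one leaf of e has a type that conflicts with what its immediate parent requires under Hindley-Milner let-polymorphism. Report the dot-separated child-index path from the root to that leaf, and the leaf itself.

Answer: 1.0.0 : 6

Trace:
\y._ : a -> Bool
let x : forall. a -> Bool
  unify Int ~ Bool
  FAIL: mismatch Int ~ Bool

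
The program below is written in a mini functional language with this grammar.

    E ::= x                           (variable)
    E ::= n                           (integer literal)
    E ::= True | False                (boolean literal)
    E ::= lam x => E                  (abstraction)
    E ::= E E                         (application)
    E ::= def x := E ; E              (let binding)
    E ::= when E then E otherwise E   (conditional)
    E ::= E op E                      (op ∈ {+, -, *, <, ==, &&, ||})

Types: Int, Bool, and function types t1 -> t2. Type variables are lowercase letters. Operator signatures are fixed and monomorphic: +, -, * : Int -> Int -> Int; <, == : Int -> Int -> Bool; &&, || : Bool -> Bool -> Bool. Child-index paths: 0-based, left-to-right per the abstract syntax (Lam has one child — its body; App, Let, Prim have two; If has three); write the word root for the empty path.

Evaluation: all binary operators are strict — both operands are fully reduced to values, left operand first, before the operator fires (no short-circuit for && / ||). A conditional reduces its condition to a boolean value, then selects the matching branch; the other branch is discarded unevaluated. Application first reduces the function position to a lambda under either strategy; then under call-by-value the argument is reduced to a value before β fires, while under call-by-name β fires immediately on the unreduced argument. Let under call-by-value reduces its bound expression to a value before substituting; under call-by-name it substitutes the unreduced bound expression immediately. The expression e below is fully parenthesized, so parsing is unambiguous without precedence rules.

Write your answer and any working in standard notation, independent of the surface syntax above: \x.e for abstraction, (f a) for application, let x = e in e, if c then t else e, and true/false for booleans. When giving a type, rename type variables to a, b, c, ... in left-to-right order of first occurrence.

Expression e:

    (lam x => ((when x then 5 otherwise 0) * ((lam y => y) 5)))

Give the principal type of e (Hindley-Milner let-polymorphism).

Answer: Bool -> Int

Trace:
x : a
  unify a ~ Bool
  unify Int ~ Int
  unify Int ~ Int
y : b
\y._ : b -> b
  unify b -> b ~ Int -> c
  unify b ~ Int
  unify Int ~ c
_ _ : Int
  unify Int ~ Int
\x._ : Bool -> Int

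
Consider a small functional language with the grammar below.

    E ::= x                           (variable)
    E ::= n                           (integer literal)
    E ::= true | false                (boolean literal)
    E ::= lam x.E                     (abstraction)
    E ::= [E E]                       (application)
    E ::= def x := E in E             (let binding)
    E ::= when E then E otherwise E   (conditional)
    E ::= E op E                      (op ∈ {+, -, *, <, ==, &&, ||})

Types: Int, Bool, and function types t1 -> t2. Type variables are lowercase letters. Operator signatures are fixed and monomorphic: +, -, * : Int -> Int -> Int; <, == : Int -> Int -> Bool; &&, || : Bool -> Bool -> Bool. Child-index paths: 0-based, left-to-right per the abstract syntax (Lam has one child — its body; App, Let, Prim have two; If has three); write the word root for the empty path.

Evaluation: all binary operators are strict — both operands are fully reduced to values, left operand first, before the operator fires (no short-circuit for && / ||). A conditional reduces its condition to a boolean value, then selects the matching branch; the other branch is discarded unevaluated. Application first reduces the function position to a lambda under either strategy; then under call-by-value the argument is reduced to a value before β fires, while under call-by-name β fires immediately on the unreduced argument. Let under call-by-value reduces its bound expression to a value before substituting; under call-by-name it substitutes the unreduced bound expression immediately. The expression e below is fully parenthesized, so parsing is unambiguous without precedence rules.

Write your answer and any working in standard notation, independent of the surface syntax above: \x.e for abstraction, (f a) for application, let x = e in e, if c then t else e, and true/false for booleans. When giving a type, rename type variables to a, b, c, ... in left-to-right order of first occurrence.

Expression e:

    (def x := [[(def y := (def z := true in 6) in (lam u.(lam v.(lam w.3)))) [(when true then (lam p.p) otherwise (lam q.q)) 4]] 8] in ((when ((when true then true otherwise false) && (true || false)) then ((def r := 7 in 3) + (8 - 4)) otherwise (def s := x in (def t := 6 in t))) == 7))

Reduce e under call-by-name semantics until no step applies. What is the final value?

Answer: true

Trace:
step 0: (let x = (((let y = (let z = true in 6) in (\u.(\v.(\w.3)))) ((if true then (\p.p) else (\q.q)) 4)) 8) in ((if ((if true then true else false) && (true || false)) then ((let r = 7 in 3) + (8 - 4)) else (let s = x in (let t = 6 in t))) == 7))
step 1: [let@root] ((if ((if true then true else false) && (true || false)) then ((let r = 7 in 3) + (8 - 4)) else (let s = (((let y = (let z = true in 6) in (\u.(\v.(\w.3)))) ((if true then (\p.p) else (\q.q)) 4)) 8) in (let t = 6 in t))) == 7)
step 2: [if@0.0.0] ((if (true && (true || false)) then ((let r = 7 in 3) + (8 - 4)) else (let s = (((let y = (let z = true in 6) in (\u.(\v.(\w.3)))) ((if true then (\p.p) else (\q.q)) 4)) 8) in (let t = 6 in t))) == 7)
step 3: [delta@0.0.1] ((if (true && true) then ((let r = 7 in 3) + (8 - 4)) else (let s = (((let y = (let z = true in 6) in (\u.(\v.(\w.3)))) ((if true then (\p.p) else (\q.q)) 4)) 8) in (let t = 6 in t))) == 7)
step 4: [delta@0.0] ((if true then ((let r = 7 in 3) + (8 - 4)) else (let s = (((let y = (let z = true in 6) in (\u.(\v.(\w.3)))) ((if true then (\p.p) else (\q.q)) 4)) 8) in (let t = 6 in t))) == 7)
step 5: [if@0] (((let r = 7 in 3) + (8 - 4)) == 7)
step 6: [let@0.0] ((3 + (8 - 4)) == 7)
step 7: [delta@0.1] ((3 + 4) == 7)
step 8: [delta@0] (7 == 7)
step 9: [delta@root] true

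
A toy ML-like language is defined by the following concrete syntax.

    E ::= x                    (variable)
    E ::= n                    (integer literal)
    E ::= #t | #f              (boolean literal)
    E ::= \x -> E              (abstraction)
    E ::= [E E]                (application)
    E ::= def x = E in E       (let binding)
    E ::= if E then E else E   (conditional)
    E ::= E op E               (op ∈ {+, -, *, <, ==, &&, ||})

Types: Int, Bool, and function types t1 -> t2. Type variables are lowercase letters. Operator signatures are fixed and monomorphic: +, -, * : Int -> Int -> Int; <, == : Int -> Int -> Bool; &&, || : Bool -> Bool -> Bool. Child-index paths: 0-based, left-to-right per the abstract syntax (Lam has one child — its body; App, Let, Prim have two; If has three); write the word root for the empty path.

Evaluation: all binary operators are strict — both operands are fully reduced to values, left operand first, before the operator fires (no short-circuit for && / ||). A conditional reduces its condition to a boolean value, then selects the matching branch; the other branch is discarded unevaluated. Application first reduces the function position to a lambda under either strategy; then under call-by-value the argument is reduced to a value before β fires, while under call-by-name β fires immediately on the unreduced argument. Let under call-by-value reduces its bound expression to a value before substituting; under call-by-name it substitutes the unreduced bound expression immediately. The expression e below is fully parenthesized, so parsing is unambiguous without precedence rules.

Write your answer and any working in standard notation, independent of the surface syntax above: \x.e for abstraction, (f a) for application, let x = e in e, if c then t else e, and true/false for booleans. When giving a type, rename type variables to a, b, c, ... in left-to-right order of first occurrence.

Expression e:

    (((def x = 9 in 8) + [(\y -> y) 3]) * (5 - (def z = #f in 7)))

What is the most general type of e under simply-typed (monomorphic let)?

Trace:
let x : Int
  unify Int ~ Int
y : a
\y._ : a -> a
  unify a -> a ~ Int -> b
  unify a ~ Int
  unify Int ~ b
_ _ : Int
  unify Int ~ Int
  unify Int ~ Int
  unify Int ~ Int
let z : Bool
  unify Int ~ Int
  unify Int ~ Int

Answer: Int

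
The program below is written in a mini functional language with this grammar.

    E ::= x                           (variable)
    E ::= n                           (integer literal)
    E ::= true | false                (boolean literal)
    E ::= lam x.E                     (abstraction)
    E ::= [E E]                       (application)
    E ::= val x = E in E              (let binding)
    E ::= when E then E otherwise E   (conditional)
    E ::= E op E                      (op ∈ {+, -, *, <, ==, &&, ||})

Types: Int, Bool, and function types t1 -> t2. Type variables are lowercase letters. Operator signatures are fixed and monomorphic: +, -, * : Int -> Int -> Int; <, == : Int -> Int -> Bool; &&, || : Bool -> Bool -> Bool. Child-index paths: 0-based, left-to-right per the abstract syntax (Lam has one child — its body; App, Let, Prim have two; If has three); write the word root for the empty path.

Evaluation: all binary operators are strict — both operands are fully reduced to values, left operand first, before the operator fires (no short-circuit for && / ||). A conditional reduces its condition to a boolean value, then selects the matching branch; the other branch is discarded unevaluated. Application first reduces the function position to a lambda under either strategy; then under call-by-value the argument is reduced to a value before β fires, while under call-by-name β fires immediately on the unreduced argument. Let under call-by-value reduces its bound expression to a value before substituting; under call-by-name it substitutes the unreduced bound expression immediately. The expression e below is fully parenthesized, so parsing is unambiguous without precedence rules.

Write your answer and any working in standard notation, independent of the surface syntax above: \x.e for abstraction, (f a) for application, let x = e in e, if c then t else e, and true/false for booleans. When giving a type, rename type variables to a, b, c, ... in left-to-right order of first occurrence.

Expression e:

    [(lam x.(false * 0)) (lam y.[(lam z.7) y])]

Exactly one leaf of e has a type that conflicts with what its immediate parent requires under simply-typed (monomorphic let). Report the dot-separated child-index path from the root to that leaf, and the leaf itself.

Working:
  unify Bool ~ Int
  FAIL: mismatch Bool ~ Int

Answer: 0.0.0 : false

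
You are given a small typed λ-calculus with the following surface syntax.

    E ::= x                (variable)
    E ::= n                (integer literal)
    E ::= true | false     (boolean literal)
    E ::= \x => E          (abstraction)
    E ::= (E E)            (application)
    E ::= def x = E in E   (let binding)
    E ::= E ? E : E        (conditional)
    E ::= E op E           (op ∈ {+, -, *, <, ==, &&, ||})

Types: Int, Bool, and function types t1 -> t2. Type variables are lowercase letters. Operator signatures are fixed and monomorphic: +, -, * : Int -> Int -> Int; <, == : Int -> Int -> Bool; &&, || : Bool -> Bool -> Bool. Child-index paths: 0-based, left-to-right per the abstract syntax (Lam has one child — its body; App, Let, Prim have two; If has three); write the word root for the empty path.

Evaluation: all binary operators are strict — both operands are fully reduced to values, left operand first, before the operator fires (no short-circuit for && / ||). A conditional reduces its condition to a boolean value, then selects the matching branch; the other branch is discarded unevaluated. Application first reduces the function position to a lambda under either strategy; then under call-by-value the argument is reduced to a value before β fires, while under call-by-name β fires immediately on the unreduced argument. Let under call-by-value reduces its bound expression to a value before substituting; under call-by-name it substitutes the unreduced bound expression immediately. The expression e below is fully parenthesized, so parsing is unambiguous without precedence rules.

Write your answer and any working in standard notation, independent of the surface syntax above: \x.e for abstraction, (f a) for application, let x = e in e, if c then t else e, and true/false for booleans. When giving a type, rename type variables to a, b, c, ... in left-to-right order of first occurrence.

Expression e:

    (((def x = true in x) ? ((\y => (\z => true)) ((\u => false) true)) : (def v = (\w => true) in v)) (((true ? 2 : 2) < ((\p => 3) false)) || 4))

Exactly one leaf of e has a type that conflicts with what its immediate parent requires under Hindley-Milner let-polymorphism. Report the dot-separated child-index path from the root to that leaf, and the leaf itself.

Derivation:
let x : Bool
x : Bool
  unify Bool ~ Bool
\z._ : b -> Bool
\y._ : a -> b -> Bool
\u._ : c -> Bool
  unify c -> Bool ~ Bool -> d
  unify c ~ Bool
  unify Bool ~ d
_ _ : Bool
  unify a -> b -> Bool ~ Bool -> e
  unify a ~ Bool
  unify b -> Bool ~ e
_ _ : b -> Bool
\w._ : f -> Bool
let v : forall. f -> Bool
v : g -> Bool
  unify b -> Bool ~ g -> Bool
  unify b ~ g
  unify Bool ~ Bool
  unify Bool ~ Bool
  unify Int ~ Int
  unify Int ~ Int
\p._ : h -> Int
  unify h -> Int ~ Bool -> i
  unify h ~ Bool
  unify Int ~ i
_ _ : Int
  unify Int ~ Int
  unify Bool ~ Bool
  unify Int ~ Bool
  FAIL: mismatch Int ~ Bool

Answer: 1.1 : 4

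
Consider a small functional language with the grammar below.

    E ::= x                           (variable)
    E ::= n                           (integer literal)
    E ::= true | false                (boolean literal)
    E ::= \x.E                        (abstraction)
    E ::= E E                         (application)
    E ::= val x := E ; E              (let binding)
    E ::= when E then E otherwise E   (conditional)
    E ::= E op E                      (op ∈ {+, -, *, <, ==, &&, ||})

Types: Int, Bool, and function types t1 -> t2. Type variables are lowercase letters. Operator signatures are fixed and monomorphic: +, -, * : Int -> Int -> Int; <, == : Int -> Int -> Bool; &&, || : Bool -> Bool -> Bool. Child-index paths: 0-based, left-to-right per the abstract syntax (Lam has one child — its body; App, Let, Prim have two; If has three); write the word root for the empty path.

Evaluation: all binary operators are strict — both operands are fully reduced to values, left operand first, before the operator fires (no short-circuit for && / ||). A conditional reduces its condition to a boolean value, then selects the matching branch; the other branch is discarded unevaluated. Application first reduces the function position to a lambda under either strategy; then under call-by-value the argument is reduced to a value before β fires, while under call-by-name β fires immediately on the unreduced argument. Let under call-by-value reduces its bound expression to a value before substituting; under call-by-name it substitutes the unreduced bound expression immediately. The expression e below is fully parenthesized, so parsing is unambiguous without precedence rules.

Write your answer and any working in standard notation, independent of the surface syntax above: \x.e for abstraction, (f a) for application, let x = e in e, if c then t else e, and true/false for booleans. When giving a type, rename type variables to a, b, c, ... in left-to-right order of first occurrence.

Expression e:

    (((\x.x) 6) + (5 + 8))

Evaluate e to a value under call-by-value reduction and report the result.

Derivation:
step 0: (((\x.x) 6) + (5 + 8))
step 1: [beta@0] (6 + (5 + 8))
step 2: [delta@1] (6 + 13)
step 3: [delta@root] 19

Answer: 19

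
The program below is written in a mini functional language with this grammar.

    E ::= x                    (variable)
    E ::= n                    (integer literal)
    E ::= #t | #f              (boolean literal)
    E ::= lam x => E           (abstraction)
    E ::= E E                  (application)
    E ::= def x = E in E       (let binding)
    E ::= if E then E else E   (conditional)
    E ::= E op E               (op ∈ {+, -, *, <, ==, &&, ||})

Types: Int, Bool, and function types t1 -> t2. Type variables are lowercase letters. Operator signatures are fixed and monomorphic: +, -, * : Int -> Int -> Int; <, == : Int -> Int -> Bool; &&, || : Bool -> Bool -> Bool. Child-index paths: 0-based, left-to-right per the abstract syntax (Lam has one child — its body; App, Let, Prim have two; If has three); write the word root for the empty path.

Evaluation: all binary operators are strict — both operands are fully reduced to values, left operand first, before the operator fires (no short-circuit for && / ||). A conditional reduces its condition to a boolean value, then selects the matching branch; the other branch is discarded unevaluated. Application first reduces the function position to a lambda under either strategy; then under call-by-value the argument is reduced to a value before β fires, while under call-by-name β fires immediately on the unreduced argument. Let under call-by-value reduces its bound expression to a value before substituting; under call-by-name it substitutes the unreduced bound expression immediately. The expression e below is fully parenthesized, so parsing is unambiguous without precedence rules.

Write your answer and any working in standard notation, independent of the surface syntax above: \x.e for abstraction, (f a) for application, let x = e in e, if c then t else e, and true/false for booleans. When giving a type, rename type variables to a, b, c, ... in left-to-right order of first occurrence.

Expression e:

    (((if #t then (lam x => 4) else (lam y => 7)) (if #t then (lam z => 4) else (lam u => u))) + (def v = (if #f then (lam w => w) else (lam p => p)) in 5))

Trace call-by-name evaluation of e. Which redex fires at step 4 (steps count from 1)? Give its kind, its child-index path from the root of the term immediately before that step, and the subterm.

Answer: delta at root : (4 + 5)

Derivation:
step 0: (((if true then (\x.4) else (\y.7)) (if true then (\z.4) else (\u.u))) + (let v = (if false then (\w.w) else (\p.p)) in 5))
step 1: [if@0.0] (((\x.4) (if true then (\z.4) else (\u.u))) + (let v = (if false then (\w.w) else (\p.p)) in 5))
step 2: [beta@0] (4 + (let v = (if false then (\w.w) else (\p.p)) in 5))
step 3: [let@1] (4 + 5)
step 4: [delta@root] 9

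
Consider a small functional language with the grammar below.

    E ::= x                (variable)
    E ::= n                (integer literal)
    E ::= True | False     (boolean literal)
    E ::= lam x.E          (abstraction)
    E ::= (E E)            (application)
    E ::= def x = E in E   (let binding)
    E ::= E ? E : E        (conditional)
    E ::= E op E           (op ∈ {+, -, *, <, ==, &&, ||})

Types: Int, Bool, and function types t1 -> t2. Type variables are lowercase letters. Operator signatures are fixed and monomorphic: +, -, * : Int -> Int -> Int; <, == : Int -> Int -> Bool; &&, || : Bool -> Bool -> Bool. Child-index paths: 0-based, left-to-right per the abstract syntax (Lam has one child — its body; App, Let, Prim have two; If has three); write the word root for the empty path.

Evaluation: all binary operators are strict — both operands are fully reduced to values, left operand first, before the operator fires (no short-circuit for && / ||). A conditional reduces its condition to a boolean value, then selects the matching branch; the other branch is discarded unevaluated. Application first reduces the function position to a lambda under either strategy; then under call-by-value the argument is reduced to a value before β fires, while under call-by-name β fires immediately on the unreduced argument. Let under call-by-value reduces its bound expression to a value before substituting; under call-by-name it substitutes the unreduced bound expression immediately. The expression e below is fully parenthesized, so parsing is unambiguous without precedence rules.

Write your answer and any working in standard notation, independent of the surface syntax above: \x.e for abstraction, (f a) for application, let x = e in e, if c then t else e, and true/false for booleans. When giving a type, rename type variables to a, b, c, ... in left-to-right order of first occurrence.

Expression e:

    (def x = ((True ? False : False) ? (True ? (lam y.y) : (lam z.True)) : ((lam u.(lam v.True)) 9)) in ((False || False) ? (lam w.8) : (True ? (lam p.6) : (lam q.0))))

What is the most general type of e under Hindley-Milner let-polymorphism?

Derivation:
  unify Bool ~ Bool
  unify Bool ~ Bool
  unify Bool ~ Bool
  unify Bool ~ Bool
y : a
\y._ : a -> a
\z._ : b -> Bool
  unify a -> a ~ b -> Bool
  unify a ~ b
  unify b ~ Bool
\v._ : d -> Bool
\u._ : c -> d -> Bool
  unify c -> d -> Bool ~ Int -> e
  unify c ~ Int
  unify d -> Bool ~ e
_ _ : d -> Bool
  unify Bool -> Bool ~ d -> Bool
  unify Bool ~ d
  unify Bool ~ Bool
let x : Bool -> Bool
  unify Bool ~ Bool
  unify Bool ~ Bool
  unify Bool ~ Bool
\w._ : f -> Int
  unify Bool ~ Bool
\p._ : g -> Int
\q._ : h -> Int
  unify g -> Int ~ h -> Int
  unify g ~ h
  unify Int ~ Int
  unify f -> Int ~ h -> Int
  unify f ~ h
  unify Int ~ Int

Answer: a -> Int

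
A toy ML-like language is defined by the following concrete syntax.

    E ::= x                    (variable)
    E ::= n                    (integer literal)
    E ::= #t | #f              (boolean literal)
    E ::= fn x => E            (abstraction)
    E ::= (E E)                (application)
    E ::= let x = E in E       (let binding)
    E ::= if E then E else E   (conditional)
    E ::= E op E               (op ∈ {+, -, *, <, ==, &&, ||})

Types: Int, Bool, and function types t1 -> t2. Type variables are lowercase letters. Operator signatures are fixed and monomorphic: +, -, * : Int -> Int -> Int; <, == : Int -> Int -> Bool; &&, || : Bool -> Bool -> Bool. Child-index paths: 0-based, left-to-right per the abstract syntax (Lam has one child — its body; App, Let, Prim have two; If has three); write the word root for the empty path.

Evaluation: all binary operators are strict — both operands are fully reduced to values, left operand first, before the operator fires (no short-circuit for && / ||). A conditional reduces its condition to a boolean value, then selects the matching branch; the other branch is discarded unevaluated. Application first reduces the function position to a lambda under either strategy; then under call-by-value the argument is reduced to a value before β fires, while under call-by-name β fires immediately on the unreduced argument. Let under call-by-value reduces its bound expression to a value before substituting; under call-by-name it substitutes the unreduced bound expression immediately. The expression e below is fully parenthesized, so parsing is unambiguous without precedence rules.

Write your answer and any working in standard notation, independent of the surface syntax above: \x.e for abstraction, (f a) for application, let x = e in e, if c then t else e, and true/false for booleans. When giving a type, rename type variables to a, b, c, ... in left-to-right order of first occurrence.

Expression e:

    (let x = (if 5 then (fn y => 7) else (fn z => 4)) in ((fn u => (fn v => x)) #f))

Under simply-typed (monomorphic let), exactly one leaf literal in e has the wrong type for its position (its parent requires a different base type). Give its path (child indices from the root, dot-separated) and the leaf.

Answer: 0.0 : 5

Derivation:
  unify Int ~ Bool
  FAIL: mismatch Int ~ Bool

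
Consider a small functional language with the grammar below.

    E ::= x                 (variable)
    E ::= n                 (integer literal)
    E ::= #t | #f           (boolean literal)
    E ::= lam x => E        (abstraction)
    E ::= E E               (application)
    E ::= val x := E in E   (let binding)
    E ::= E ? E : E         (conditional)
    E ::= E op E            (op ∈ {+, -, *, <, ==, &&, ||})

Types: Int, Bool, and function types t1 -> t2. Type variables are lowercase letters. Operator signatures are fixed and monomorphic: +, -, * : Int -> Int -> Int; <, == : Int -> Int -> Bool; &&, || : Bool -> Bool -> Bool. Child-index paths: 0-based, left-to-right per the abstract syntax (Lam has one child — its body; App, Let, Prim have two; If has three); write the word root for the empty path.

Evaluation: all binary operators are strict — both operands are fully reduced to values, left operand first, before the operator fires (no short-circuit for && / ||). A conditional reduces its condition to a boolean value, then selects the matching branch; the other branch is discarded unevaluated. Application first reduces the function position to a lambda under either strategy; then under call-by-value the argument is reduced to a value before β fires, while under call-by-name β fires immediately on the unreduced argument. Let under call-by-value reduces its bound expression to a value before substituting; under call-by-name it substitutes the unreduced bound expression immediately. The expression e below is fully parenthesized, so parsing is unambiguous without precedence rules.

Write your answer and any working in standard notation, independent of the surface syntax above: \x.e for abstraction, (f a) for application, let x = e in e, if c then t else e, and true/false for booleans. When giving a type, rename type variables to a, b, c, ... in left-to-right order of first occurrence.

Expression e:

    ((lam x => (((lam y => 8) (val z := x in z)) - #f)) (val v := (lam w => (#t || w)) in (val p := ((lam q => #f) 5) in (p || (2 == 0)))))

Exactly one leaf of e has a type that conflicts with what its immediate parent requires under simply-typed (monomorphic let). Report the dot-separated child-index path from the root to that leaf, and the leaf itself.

Trace:
\y._ : b -> Int
x : a
let z : a
z : a
  unify b -> Int ~ a -> c
  unify b ~ a
  unify Int ~ c
_ _ : Int
  unify Int ~ Int
  unify Bool ~ Int
  FAIL: mismatch Bool ~ Int

Answer: 0.0.1 : false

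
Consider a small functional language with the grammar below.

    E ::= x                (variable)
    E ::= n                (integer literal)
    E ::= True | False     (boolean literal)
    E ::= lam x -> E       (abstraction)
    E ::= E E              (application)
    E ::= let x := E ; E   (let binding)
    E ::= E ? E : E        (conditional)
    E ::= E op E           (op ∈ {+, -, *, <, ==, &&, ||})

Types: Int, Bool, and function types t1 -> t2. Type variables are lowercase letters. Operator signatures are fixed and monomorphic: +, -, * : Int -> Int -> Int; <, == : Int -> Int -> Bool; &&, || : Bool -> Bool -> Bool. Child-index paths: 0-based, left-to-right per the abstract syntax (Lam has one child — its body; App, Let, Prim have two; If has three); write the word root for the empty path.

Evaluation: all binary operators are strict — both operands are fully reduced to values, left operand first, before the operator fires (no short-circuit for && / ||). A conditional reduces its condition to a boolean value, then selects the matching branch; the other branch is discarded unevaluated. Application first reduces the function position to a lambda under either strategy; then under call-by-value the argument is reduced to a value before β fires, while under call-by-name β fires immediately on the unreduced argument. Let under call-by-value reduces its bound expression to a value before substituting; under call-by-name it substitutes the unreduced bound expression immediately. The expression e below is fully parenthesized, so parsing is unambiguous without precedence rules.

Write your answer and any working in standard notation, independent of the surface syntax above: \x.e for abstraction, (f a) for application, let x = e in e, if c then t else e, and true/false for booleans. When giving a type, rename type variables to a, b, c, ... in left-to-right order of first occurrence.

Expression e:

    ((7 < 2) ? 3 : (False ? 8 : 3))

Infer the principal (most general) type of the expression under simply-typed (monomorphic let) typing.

Answer: Int

Trace:
  unify Int ~ Int
  unify Int ~ Int
  unify Bool ~ Bool
  unify Bool ~ Bool
  unify Int ~ Int
  unify Int ~ Int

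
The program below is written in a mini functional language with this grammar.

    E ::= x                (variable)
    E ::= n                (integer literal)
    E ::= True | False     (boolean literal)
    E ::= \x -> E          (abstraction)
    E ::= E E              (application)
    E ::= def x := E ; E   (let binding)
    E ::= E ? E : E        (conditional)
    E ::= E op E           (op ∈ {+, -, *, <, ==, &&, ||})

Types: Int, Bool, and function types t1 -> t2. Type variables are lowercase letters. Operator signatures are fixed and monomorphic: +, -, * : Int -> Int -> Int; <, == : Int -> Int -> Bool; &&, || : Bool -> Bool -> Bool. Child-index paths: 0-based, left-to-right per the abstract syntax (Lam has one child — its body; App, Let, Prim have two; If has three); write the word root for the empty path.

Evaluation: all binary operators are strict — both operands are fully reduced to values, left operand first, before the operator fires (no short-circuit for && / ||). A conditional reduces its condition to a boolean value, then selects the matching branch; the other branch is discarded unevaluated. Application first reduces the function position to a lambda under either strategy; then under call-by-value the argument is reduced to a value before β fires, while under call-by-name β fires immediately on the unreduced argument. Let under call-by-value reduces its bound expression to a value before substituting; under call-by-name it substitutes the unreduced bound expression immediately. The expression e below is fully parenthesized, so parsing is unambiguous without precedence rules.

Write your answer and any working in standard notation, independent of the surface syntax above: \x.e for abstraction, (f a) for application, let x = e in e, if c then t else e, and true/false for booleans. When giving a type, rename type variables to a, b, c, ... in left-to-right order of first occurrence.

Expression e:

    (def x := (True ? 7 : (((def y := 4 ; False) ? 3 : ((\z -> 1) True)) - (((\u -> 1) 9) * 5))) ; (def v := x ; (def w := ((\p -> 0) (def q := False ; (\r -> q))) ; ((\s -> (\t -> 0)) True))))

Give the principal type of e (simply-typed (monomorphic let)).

Answer: a -> Int

Derivation:
  unify Bool ~ Bool
let y : Int
  unify Bool ~ Bool
\z._ : a -> Int
  unify a -> Int ~ Bool -> b
  unify a ~ Bool
  unify Int ~ b
_ _ : Int
  unify Int ~ Int
  unify Int ~ Int
\u._ : c -> Int
  unify c -> Int ~ Int -> d
  unify c ~ Int
  unify Int ~ d
_ _ : Int
  unify Int ~ Int
  unify Int ~ Int
  unify Int ~ Int
  unify Int ~ Int
let x : Int
x : Int
let v : Int
\p._ : e -> Int
let q : Bool
q : Bool
\r._ : f -> Bool
  unify e -> Int ~ (f -> Bool) -> g
  unify e ~ f -> Bool
  unify Int ~ g
_ _ : Int
let w : Int
\t._ : i -> Int
\s._ : h -> i -> Int
  unify h -> i -> Int ~ Bool -> j
  unify h ~ Bool
  unify i -> Int ~ j
_ _ : i -> Int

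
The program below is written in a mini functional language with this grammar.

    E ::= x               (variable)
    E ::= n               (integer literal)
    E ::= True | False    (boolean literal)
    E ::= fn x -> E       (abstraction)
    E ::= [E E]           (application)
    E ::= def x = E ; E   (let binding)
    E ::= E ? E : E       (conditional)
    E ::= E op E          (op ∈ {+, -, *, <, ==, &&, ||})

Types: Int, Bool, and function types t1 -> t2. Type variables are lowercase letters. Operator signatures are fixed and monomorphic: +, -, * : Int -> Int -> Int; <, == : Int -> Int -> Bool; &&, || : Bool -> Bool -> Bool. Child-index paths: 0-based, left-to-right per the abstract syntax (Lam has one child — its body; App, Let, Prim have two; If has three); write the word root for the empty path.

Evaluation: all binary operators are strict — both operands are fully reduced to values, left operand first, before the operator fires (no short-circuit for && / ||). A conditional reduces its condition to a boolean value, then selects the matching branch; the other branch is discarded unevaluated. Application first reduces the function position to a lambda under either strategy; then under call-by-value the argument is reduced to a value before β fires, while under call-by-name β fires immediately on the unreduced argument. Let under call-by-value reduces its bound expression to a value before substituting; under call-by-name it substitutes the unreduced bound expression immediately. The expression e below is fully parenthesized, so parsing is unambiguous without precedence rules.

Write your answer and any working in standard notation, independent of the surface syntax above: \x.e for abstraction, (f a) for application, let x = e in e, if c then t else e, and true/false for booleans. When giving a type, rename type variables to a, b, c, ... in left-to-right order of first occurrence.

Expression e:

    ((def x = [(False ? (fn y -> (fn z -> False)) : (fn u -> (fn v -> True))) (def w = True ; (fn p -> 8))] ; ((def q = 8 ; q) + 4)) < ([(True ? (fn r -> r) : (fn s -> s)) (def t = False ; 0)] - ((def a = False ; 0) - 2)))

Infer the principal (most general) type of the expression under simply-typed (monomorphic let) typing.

Trace:
  unify Bool ~ Bool
\z._ : b -> Bool
\y._ : a -> b -> Bool
\v._ : d -> Bool
\u._ : c -> d -> Bool
  unify a -> b -> Bool ~ c -> d -> Bool
  unify a ~ c
  unify b -> Bool ~ d -> Bool
  unify b ~ d
  unify Bool ~ Bool
let w : Bool
\p._ : e -> Int
  unify c -> d -> Bool ~ (e -> Int) -> f
  unify c ~ e -> Int
  unify d -> Bool ~ f
_ _ : d -> Bool
let x : d -> Bool
let q : Int
q : Int
  unify Int ~ Int
  unify Int ~ Int
  unify Int ~ Int
  unify Bool ~ Bool
r : g
\r._ : g -> g
s : h
\s._ : h -> h
  unify g -> g ~ h -> h
  unify g ~ h
  unify h ~ h
let t : Bool
  unify h -> h ~ Int -> i
  unify h ~ Int
  unify Int ~ i
_ _ : Int
  unify Int ~ Int
let a : Bool
  unify Int ~ Int
  unify Int ~ Int
  unify Int ~ Int
  unify Int ~ Int

Answer: Bool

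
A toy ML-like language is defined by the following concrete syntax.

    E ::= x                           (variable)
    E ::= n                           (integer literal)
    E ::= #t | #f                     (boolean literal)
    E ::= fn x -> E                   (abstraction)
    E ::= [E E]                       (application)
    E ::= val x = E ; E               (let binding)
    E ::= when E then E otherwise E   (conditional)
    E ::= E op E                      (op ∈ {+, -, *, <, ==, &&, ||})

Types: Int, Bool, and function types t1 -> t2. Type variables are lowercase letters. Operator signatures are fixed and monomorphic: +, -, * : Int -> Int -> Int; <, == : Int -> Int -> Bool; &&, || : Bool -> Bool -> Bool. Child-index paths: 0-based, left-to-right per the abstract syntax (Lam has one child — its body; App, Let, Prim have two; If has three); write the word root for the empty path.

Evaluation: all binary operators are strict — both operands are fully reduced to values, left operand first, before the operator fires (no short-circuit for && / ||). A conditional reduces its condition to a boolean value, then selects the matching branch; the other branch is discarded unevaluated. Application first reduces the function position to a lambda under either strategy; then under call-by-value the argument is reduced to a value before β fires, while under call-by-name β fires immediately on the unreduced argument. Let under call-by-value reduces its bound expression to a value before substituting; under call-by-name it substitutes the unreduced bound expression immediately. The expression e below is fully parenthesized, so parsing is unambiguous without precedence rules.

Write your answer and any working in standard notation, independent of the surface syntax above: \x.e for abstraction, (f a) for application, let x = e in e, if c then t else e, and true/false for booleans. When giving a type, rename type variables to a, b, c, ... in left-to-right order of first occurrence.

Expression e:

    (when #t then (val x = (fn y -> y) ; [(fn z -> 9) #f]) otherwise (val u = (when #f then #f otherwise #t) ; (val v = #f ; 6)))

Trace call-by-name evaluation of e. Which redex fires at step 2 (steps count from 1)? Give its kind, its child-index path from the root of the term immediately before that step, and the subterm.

Derivation:
step 0: (if true then (let x = (\y.y) in ((\z.9) false)) else (let u = (if false then false else true) in (let v = false in 6)))
step 1: [if@root] (let x = (\y.y) in ((\z.9) false))
step 2: [let@root] ((\z.9) false)

Answer: let at root : (let x = (\y.y) in ((\z.9) false))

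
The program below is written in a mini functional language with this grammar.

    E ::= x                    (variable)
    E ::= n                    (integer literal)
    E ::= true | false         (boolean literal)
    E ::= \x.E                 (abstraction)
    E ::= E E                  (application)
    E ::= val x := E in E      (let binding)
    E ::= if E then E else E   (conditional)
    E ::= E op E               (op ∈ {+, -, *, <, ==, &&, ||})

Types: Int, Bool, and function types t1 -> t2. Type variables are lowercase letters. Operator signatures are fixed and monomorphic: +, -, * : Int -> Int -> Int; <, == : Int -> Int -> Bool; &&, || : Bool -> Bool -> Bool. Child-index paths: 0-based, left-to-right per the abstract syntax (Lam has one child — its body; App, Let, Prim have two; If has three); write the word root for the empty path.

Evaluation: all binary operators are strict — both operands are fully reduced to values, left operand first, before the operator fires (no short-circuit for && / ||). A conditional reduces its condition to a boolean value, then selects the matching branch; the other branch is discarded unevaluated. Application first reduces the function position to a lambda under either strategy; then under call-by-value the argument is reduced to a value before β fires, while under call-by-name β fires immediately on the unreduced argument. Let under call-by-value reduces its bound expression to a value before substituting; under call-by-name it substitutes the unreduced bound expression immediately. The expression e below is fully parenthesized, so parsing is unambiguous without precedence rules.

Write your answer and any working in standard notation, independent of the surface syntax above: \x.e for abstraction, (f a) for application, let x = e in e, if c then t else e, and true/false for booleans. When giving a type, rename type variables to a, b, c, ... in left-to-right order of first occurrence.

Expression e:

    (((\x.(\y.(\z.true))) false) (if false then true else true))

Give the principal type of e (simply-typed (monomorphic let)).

Answer: a -> Bool

Trace:
\z._ : c -> Bool
\y._ : b -> c -> Bool
\x._ : a -> b -> c -> Bool
  unify a -> b -> c -> Bool ~ Bool -> d
  unify a ~ Bool
  unify b -> c -> Bool ~ d
_ _ : b -> c -> Bool
  unify Bool ~ Bool
  unify Bool ~ Bool
  unify b -> c -> Bool ~ Bool -> e
  unify b ~ Bool
  unify c -> Bool ~ e
_ _ : c -> Bool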